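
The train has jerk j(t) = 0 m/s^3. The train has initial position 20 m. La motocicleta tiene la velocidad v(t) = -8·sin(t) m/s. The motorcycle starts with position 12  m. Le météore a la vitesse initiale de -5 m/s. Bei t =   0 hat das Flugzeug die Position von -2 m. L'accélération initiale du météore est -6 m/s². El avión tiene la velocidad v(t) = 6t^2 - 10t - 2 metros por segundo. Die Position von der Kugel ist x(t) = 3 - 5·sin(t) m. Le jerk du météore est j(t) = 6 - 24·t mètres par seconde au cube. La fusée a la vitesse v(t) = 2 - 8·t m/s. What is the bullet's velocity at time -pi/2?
To solve this, we need to take 1 derivative of our position equation x(t) = 3 - 5·sin(t). Taking d/dt of x(t), we find v(t) = -5·cos(t). Using v(t) = -5·cos(t) and substituting t = -pi/2, we find v = 0.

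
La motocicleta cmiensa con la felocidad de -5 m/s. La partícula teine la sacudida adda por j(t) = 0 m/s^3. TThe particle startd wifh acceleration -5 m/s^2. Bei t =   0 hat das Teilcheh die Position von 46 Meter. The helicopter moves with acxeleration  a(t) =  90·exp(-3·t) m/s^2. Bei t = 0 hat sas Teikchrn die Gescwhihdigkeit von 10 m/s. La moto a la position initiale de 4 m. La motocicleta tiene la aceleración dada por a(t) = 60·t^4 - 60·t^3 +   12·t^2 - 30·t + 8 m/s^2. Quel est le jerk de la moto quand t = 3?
Nous devons dériver notre équation de l'accélération a(t) = 60·t^4 - 60·t^3 + 12·t^2 - 30·t + 8 1 fois. En dérivant l'accélération, nous obtenons le jerk: j(t) = 240·t^3 - 180·t^2 + 24·t - 30. De l'équation du jerk j(t) = 240·t^3 - 180·t^2 + 24·t - 30, nous substituons t = 3 pour obtenir j = 4902.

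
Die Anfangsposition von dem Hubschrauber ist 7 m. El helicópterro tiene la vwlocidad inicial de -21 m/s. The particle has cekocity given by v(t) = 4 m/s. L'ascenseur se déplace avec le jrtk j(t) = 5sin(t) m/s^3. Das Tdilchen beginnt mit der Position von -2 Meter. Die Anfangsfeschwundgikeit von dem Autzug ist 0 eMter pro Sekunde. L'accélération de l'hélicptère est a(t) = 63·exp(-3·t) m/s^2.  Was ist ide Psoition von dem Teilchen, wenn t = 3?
Ausgehend von der Geschwindigkeit v(t) = 4, nehmen wir 1 Stammfunktion. Das Integral von der Geschwindigkeit ist die Position. Mit x(0) = -2 erhalten wir x(t) = 4·t - 2. Aus der Gleichung für die Position x(t) = 4·t - 2, setzen wir t = 3 ein und erhalten x = 10.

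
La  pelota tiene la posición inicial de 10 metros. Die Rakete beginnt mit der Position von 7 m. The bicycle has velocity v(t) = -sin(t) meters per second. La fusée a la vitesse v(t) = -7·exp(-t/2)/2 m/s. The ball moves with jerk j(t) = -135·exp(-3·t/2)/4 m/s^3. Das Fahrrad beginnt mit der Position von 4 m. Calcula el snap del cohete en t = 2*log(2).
Para resolver esto, necesitamos tomar 3 derivadas de nuestra ecuación de la velocidad v(t) = -7·exp(-t/2)/2. La derivada de la velocidad da la aceleración: a(t) = 7·exp(-t/2)/4. Derivando la aceleración, obtenemos la sacudida: j(t) = -7·exp(-t/2)/8. Tomando d/dt de j(t), encontramos s(t) = 7·exp(-t/2)/16. De la ecuación del snap s(t) = 7·exp(-t/2)/16, sustituimos t = 2*log(2) para obtener s = 7/32.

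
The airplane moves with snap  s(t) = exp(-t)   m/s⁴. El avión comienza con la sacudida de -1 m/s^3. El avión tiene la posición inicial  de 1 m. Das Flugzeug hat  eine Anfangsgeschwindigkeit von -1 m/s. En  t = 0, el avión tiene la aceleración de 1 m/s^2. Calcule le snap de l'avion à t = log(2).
De l'équation du snap s(t) = exp(-t), nous substituons t = log(2) pour obtenir s = 1/2.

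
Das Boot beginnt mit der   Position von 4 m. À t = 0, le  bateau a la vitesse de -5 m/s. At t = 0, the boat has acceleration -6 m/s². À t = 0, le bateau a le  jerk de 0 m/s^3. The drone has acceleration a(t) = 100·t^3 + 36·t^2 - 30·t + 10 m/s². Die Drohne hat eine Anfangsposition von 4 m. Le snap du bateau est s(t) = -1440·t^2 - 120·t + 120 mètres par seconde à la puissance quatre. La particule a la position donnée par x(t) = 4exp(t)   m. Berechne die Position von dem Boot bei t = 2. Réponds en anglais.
Starting from snap s(t) = -1440·t^2 - 120·t + 120, we take 4 antiderivatives. Integrating snap and using the initial condition j(0) = 0, we get j(t) = 60·t·(-8·t^2 - t + 2). Integrating jerk and using the initial condition a(0) = -6, we get a(t) = -120·t^4 - 20·t^3 + 60·t^2 - 6. Finding the integral of a(t) and using v(0) = -5: v(t) = -24·t^5 - 5·t^4 + 20·t^3 - 6·t - 5. Integrating velocity and using the initial condition x(0) = 4, we get x(t) = -4·t^6 - t^5 + 5·t^4 - 3·t^2 - 5·t + 4. From the given position equation x(t) = -4·t^6 - t^5 + 5·t^4 - 3·t^2 - 5·t + 4, we substitute t = 2 to get x = -226.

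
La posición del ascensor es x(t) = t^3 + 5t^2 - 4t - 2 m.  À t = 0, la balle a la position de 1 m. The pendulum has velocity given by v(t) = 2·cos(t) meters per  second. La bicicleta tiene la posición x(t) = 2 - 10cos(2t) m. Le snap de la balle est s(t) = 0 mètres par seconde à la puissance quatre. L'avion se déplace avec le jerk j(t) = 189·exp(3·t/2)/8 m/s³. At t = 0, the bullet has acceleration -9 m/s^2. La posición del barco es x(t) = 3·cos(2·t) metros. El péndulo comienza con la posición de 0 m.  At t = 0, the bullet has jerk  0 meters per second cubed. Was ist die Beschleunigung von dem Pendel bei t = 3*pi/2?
Wir müssen unsere Gleichung für die Geschwindigkeit v(t) = 2·cos(t) 1-mal ableiten. Mit d/dt von v(t) finden wir a(t) = -2·sin(t). Mit a(t) = -2·sin(t) und Einsetzen von t = 3*pi/2, finden wir a = 2.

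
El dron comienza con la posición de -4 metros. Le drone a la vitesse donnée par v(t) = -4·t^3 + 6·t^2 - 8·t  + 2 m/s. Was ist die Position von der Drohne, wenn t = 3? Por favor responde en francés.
Nous devons trouver l'intégrale de notre équation de la vitesse v(t) = -4·t^3 + 6·t^2 - 8·t + 2 1 fois. En intégrant la vitesse et en utilisant la condition initiale x(0) = -4, nous obtenons x(t) = -t^4 + 2·t^3 - 4·t^2 + 2·t - 4. Nous avons la position x(t) = -t^4 + 2·t^3 - 4·t^2 + 2·t - 4. En substituant t = 3: x(3) = -61.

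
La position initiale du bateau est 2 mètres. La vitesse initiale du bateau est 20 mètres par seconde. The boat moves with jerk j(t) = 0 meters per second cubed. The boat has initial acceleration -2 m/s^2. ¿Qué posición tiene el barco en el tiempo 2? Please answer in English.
To solve this, we need to take 3 antiderivatives of our jerk equation j(t) = 0. The integral of jerk, with a(0) = -2, gives acceleration: a(t) = -2. The antiderivative of acceleration, with v(0) = 20, gives velocity: v(t) = 20 - 2·t. Finding the integral of v(t) and using x(0) = 2: x(t) = -t^2 + 20·t + 2. Using x(t) = -t^2 + 20·t + 2 and substituting t = 2, we find x = 38.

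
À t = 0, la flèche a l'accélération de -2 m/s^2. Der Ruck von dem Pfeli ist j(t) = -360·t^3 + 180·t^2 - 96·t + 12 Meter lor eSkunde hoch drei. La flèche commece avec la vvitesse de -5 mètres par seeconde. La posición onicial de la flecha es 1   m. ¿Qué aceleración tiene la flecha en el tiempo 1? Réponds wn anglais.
We need to integrate our jerk equation j(t) = -360·t^3 + 180·t^2 - 96·t + 12 1 time. Integrating jerk and using the initial condition a(0) = -2, we get a(t) = -90·t^4 + 60·t^3 - 48·t^2 + 12·t - 2. Using a(t) = -90·t^4 + 60·t^3 - 48·t^2 + 12·t - 2 and substituting t = 1, we find a = -68.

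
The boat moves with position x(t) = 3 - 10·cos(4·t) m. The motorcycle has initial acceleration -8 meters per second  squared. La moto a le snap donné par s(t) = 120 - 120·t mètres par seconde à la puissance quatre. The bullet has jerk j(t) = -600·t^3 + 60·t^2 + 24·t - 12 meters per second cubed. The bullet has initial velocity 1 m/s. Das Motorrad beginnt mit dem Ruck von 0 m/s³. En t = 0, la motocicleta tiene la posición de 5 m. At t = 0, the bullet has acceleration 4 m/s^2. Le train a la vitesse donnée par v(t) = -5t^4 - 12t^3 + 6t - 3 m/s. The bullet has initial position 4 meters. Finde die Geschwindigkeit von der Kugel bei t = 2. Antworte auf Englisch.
We must find the antiderivative of our jerk equation j(t) = -600·t^3 + 60·t^2 + 24·t - 12 2 times. Taking ∫j(t)dt and applying a(0) = 4, we find a(t) = -150·t^4 + 20·t^3 + 12·t^2 - 12·t + 4. Integrating acceleration and using the initial condition v(0) = 1, we get v(t) = -30·t^5 + 5·t^4 + 4·t^3 - 6·t^2 + 4·t + 1. Using v(t) = -30·t^5 + 5·t^4 + 4·t^3 - 6·t^2 + 4·t + 1 and substituting t = 2, we find v = -863.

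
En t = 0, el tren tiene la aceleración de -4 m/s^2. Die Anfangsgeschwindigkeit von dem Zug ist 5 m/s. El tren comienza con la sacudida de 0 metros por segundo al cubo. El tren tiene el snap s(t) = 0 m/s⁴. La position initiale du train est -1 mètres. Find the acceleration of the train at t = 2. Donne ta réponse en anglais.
To find the answer, we compute 2 antiderivatives of s(t) = 0. The integral of snap, with j(0) = 0, gives jerk: j(t) = 0. Finding the integral of j(t) and using a(0) = -4: a(t) = -4. From the given acceleration equation a(t) = -4, we substitute t = 2 to get a = -4.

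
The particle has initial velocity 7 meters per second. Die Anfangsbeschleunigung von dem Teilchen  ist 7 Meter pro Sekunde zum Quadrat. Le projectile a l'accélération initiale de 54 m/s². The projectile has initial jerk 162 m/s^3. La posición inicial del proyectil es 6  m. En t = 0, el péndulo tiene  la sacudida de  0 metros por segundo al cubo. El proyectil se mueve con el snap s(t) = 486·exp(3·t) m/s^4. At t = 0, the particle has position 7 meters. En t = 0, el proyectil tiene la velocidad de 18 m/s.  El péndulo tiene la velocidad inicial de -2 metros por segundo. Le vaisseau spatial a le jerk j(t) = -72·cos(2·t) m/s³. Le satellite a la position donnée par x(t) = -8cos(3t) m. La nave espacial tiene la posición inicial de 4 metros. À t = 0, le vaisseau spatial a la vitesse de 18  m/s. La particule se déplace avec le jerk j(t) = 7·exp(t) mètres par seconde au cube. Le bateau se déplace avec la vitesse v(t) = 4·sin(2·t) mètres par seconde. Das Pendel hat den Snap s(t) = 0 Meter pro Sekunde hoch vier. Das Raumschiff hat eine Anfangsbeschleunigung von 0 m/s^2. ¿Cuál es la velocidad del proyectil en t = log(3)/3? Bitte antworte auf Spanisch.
Debemos encontrar la antiderivada de nuestra ecuación del snap s(t) = 486·exp(3·t) 3 veces. Integrando el snap y usando la condición inicial j(0) = 162, obtenemos j(t) = 162·exp(3·t). Tomando ∫j(t)dt y aplicando a(0) = 54, encontramos a(t) = 54·exp(3·t). Tomando ∫a(t)dt y aplicando v(0) = 18, encontramos v(t) = 18·exp(3·t). Usando v(t) = 18·exp(3·t) y sustituyendo t = log(3)/3, encontramos v = 54.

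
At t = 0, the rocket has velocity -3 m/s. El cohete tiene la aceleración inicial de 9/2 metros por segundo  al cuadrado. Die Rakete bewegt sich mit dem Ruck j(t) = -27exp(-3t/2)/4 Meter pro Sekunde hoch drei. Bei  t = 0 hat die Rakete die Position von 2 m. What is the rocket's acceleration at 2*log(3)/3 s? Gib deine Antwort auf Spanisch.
Partiendo de la sacudida j(t) = -27·exp(-3·t/2)/4, tomamos 1 integral. La antiderivada de la sacudida, con a(0) = 9/2, da la aceleración: a(t) = 9·exp(-3·t/2)/2. Usando a(t) = 9·exp(-3·t/2)/2 y sustituyendo t = 2*log(3)/3, encontramos a = 3/2.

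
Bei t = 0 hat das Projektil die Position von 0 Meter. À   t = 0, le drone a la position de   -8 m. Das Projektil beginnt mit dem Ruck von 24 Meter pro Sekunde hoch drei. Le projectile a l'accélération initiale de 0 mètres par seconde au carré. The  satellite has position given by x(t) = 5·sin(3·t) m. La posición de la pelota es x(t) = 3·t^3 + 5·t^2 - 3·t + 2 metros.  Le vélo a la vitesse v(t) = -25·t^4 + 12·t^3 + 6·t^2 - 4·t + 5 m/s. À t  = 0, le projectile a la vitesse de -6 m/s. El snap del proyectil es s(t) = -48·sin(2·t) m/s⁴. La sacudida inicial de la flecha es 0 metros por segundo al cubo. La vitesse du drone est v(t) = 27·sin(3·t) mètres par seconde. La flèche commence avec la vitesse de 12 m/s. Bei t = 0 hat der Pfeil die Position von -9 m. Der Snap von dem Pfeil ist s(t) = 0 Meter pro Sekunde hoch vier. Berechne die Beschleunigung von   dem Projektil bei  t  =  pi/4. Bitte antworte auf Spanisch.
Partiendo del snap s(t) = -48·sin(2·t), tomamos 2 antiderivadas. Tomando ∫s(t)dt y aplicando j(0) = 24, encontramos j(t) = 24·cos(2·t). La antiderivada de la sacudida es la aceleración. Usando a(0) = 0, obtenemos a(t) = 12·sin(2·t). Tenemos la aceleración a(t) = 12·sin(2·t). Sustituyendo t = pi/4: a(pi/4) = 12.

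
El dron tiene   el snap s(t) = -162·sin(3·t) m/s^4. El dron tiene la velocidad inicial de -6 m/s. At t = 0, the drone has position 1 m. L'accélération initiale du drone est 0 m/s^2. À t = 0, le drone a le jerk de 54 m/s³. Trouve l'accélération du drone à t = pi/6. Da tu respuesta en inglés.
We must find the integral of our snap equation s(t) = -162·sin(3·t) 2 times. Finding the antiderivative of s(t) and using j(0) = 54: j(t) = 54·cos(3·t). Integrating jerk and using the initial condition a(0) = 0, we get a(t) = 18·sin(3·t). We have acceleration a(t) = 18·sin(3·t). Substituting t = pi/6: a(pi/6) = 18.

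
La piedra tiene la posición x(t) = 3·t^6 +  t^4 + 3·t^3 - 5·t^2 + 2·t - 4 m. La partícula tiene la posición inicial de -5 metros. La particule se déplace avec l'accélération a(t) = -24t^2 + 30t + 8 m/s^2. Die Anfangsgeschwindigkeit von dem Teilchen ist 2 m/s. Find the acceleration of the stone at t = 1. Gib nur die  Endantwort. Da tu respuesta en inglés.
a(1) = 110.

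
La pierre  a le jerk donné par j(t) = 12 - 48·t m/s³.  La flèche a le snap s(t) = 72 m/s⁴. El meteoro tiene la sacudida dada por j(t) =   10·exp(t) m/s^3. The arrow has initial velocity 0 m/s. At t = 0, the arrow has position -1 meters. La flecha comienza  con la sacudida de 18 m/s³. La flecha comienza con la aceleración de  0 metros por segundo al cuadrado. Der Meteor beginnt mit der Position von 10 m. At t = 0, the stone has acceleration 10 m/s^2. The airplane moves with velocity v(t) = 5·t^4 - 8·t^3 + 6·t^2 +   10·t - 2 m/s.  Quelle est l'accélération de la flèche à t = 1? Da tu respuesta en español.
Debemos encontrar la integral de nuestra ecuación del snap s(t) = 72 2 veces. La integral del snap es la sacudida. Usando j(0) = 18, obtenemos j(t) = 72·t + 18. La integral de la sacudida es la aceleración. Usando a(0) = 0, obtenemos a(t) = 18·t·(2·t + 1). Usando a(t) = 18·t·(2·t + 1) y sustituyendo t = 1, encontramos a = 54.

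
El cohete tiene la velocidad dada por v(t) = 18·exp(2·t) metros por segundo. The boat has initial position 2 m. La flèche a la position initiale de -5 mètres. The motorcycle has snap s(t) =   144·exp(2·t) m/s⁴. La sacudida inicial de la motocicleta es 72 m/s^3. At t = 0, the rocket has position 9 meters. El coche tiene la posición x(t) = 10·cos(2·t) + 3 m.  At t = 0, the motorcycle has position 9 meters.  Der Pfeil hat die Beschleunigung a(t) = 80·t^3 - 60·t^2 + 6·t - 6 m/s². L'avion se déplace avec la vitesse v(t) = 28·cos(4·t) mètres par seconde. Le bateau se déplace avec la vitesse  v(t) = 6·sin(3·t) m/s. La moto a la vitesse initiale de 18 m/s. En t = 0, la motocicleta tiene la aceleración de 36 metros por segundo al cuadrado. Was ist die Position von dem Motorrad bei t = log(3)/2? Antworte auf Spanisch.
Partiendo del snap s(t) = 144·exp(2·t), tomamos 4 integrales. Tomando ∫s(t)dt y aplicando j(0) = 72, encontramos j(t) = 72·exp(2·t). La antiderivada de la sacudida es la aceleración. Usando a(0) = 36, obtenemos a(t) = 36·exp(2·t). Tomando ∫a(t)dt y aplicando v(0) = 18, encontramos v(t) = 18·exp(2·t). Integrando la velocidad y usando la condición inicial x(0) = 9, obtenemos x(t) = 9·exp(2·t). De la ecuación de la posición x(t) = 9·exp(2·t), sustituimos t = log(3)/2 para obtener x = 27.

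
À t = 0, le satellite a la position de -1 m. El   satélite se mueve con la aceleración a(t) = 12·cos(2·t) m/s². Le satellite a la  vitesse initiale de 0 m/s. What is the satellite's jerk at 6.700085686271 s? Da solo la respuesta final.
At t = 6.700085686271, j = -17.7717857884187.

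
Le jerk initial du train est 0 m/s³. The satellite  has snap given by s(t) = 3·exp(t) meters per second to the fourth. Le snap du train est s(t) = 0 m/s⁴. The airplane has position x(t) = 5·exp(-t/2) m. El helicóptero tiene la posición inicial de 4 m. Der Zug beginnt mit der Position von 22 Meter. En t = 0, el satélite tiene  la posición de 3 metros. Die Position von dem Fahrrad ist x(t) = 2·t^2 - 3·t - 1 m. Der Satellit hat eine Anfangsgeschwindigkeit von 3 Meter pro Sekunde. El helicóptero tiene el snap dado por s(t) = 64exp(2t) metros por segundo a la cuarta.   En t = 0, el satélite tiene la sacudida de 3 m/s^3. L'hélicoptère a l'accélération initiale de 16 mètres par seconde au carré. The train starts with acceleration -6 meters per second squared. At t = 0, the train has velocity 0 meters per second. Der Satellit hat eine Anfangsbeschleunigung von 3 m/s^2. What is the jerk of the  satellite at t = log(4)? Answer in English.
Starting from snap s(t) = 3·exp(t), we take 1 integral. The integral of snap, with j(0) = 3, gives jerk: j(t) = 3·exp(t). From the given jerk equation j(t) = 3·exp(t), we substitute t = log(4) to get j = 12.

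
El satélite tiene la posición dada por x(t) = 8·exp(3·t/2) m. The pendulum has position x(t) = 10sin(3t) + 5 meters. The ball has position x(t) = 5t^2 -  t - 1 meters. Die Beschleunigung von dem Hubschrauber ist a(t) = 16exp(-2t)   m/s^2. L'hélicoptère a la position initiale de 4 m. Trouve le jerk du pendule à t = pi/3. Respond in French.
En partant de la position x(t) = 10·sin(3·t) + 5, nous prenons 3 dérivées. En dérivant la position, nous obtenons la vitesse: v(t) = 30·cos(3·t). En prenant d/dt de v(t), nous trouvons a(t) = -90·sin(3·t). En dérivant l'accélération, nous obtenons le jerk: j(t) = -270·cos(3·t). Nous avons le jerk j(t) = -270·cos(3·t). En substituant t = pi/3: j(pi/3) = 270.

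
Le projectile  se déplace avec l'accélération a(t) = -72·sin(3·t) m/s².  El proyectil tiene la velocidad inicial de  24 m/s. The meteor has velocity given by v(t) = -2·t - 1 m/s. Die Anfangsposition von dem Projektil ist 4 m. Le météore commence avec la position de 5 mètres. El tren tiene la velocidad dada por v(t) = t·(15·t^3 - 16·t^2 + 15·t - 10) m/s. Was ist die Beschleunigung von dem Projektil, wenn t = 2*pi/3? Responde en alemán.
Mit a(t) = -72·sin(3·t) und Einsetzen von t = 2*pi/3, finden wir a = 0.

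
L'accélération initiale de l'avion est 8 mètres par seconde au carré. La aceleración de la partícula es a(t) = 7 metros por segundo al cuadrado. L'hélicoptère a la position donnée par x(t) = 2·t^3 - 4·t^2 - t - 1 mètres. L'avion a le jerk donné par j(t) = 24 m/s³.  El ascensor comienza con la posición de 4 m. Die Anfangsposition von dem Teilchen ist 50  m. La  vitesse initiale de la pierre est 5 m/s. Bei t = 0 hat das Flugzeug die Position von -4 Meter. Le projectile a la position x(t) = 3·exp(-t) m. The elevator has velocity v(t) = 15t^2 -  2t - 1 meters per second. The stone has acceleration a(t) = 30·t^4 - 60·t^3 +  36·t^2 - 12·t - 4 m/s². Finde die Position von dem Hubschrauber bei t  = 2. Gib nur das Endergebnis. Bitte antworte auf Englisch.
At t = 2, x = -3.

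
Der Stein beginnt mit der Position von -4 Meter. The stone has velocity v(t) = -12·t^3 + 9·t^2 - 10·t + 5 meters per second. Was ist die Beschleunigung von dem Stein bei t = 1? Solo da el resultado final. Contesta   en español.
a(1) = -28.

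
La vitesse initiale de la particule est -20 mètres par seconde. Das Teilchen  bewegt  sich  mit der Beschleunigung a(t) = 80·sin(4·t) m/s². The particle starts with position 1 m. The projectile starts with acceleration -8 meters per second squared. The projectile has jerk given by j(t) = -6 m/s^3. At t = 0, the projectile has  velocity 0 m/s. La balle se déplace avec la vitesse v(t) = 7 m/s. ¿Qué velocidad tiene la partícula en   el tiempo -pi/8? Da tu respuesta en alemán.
Ausgehend von der Beschleunigung a(t) = 80·sin(4·t), nehmen wir 1 Integral. Die Stammfunktion von der Beschleunigung ist die Geschwindigkeit. Mit v(0) = -20 erhalten wir v(t) = -20·cos(4·t). Aus der Gleichung für die Geschwindigkeit v(t) = -20·cos(4·t), setzen wir t = -pi/8 ein und erhalten v = 0.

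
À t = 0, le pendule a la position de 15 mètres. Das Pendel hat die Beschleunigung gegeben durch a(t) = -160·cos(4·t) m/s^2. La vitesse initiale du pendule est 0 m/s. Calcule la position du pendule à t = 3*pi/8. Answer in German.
Wir müssen die Stammfunktion unserer Gleichung für die Beschleunigung a(t) = -160·cos(4·t) 2-mal finden. Das Integral von der Beschleunigung ist die Geschwindigkeit. Mit v(0) = 0 erhalten wir v(t) = -40·sin(4·t). Durch Integration von der Geschwindigkeit und Verwendung der Anfangsbedingung x(0) = 15, erhalten wir x(t) = 10·cos(4·t) + 5. Aus der Gleichung für die Position x(t) = 10·cos(4·t) + 5, setzen wir t = 3*pi/8 ein und erhalten x = 5.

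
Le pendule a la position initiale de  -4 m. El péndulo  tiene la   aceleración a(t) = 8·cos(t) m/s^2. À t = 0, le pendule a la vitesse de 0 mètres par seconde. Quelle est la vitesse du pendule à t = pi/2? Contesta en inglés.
To find the answer, we compute 1 integral of a(t) = 8·cos(t). Finding the integral of a(t) and using v(0) = 0: v(t) = 8·sin(t). Using v(t) = 8·sin(t) and substituting t = pi/2, we find v = 8.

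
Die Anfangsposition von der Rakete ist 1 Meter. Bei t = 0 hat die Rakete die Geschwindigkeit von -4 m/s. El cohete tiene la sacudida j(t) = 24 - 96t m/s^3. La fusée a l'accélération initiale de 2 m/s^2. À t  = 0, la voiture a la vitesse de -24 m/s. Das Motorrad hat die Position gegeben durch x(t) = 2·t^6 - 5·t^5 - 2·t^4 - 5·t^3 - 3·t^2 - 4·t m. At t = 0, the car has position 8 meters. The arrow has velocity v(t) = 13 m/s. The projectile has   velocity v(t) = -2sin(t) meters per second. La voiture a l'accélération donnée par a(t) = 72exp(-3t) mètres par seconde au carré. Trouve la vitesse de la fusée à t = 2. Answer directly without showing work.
À t = 2, v = -80.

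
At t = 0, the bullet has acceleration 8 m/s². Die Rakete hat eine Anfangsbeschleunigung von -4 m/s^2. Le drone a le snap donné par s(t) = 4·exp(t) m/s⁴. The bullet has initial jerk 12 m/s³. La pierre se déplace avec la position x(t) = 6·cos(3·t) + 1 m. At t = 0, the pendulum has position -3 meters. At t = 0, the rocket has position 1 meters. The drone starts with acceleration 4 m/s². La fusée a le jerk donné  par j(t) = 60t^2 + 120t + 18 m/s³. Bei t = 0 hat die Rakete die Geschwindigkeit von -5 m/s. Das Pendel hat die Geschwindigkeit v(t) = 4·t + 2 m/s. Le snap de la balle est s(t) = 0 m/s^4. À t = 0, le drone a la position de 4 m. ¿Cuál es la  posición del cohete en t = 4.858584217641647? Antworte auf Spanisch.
Debemos encontrar la antiderivada de nuestra ecuación de la sacudida j(t) = 60·t^2 + 120·t + 18 3 veces. La integral de la sacudida es la aceleración. Usando a(0) = -4, obtenemos a(t) = 20·t^3 + 60·t^2 + 18·t - 4. La integral de la aceleración es la velocidad. Usando v(0) = -5, obtenemos v(t) = 5·t^4 + 20·t^3 + 9·t^2 - 4·t - 5. Integrando la velocidad y usando la condición inicial x(0) = 1, obtenemos x(t) = t^5 + 5·t^4 + 3·t^3 - 2·t^2 - 5·t + 1. Usando x(t) = t^5 + 5·t^4 + 3·t^3 - 2·t^2 - 5·t + 1 y sustituyendo t = 4.858584217641647, encontramos x = 5767.12347179909.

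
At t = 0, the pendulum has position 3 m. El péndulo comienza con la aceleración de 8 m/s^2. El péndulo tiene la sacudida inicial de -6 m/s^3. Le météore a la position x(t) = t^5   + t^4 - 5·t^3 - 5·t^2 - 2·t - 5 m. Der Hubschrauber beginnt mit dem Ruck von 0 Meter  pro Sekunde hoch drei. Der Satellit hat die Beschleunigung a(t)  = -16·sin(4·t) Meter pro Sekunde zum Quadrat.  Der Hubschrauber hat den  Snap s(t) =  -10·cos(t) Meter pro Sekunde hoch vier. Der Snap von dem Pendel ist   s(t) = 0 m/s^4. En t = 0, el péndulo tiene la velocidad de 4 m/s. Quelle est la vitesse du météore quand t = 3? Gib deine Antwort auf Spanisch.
Para resolver esto, necesitamos tomar 1 derivada de nuestra ecuación de la posición x(t) = t^5 + t^4 - 5·t^3 - 5·t^2 - 2·t - 5. Tomando d/dt de x(t), encontramos v(t) = 5·t^4 + 4·t^3 - 15·t^2 - 10·t - 2. De la ecuación de la velocidad v(t) = 5·t^4 + 4·t^3 - 15·t^2 - 10·t - 2, sustituimos t = 3 para obtener v = 346.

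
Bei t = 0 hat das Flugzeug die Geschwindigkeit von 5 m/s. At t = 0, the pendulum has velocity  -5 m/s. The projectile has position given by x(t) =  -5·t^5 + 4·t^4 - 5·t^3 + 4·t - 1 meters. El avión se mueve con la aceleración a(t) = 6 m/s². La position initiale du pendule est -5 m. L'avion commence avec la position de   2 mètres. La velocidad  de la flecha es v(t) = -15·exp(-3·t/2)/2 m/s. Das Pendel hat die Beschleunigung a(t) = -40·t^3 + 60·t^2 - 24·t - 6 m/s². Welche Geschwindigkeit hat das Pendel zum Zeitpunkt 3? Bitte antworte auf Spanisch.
Partiendo de la aceleración a(t) = -40·t^3 + 60·t^2 - 24·t - 6, tomamos 1 integral. La antiderivada de la aceleración, con v(0) = -5, da la velocidad: v(t) = -10·t^4 + 20·t^3 - 12·t^2 - 6·t - 5. Usando v(t) = -10·t^4 + 20·t^3 - 12·t^2 - 6·t - 5 y sustituyendo t = 3, encontramos v = -401.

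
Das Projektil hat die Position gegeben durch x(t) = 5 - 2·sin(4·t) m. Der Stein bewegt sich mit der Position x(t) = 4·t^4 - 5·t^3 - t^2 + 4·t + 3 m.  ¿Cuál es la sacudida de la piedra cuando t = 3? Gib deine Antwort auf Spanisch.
Partiendo de la posición x(t) = 4·t^4 - 5·t^3 - t^2 + 4·t + 3, tomamos 3 derivadas. Derivando la posición, obtenemos la velocidad: v(t) = 16·t^3 - 15·t^2 - 2·t + 4. La derivada de la velocidad da la aceleración: a(t) = 48·t^2 - 30·t - 2. Derivando la aceleración, obtenemos la sacudida: j(t) = 96·t - 30. Tenemos la sacudida j(t) = 96·t - 30. Sustituyendo t = 3: j(3) = 258.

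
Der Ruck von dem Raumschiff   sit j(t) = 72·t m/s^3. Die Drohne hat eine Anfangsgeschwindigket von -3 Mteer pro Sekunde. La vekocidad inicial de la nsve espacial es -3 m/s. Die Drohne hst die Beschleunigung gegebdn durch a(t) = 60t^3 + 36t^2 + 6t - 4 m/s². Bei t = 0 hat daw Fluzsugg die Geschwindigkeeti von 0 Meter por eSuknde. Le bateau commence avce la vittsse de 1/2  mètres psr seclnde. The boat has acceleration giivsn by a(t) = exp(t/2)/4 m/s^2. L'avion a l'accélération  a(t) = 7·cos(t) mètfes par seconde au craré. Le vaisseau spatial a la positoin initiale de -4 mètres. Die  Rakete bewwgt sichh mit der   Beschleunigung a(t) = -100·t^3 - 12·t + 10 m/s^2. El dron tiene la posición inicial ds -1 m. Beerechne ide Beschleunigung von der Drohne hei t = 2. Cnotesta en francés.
Nous avons l'accélération a(t) = 60·t^3 + 36·t^2 + 6·t - 4. En substituant t = 2: a(2) = 632.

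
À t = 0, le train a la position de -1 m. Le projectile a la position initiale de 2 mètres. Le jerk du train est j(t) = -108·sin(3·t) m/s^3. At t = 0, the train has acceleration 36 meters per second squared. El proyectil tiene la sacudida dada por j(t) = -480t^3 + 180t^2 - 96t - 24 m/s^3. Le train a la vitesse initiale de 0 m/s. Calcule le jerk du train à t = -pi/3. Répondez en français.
En utilisant j(t) = -108·sin(3·t) et en substituant t = -pi/3, nous trouvons j = 0.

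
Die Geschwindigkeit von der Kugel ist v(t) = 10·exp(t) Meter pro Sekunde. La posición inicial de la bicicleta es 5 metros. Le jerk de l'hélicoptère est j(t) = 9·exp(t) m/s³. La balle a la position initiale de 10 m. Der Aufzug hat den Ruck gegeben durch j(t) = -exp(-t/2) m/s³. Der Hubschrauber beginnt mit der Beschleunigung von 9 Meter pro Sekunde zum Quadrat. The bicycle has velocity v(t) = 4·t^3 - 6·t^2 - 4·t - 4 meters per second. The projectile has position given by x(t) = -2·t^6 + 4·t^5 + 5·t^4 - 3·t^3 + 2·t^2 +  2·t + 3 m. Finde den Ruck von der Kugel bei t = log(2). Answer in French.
En partant de la vitesse v(t) = 10·exp(t), nous prenons 2 dérivées. La dérivée de la vitesse donne l'accélération: a(t) = 10·exp(t). La dérivée de l'accélération donne le jerk: j(t) = 10·exp(t). De l'équation du jerk j(t) = 10·exp(t), nous substituons t = log(2) pour obtenir j = 20.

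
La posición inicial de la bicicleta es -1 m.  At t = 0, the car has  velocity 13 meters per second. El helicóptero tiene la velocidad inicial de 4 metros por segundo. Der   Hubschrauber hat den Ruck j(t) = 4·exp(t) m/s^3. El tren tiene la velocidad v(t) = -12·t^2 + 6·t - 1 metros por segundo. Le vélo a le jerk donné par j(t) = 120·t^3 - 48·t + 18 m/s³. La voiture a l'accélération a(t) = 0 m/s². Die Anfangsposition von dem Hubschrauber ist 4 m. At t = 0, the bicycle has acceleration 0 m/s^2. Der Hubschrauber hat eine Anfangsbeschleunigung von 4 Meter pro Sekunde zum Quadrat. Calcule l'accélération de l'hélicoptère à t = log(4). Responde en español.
Debemos encontrar la integral de nuestra ecuación de la sacudida j(t) = 4·exp(t) 1 vez. La integral de la sacudida es la aceleración. Usando a(0) = 4, obtenemos a(t) = 4·exp(t). Tenemos la aceleración a(t) = 4·exp(t). Sustituyendo t = log(4): a(log(4)) = 16.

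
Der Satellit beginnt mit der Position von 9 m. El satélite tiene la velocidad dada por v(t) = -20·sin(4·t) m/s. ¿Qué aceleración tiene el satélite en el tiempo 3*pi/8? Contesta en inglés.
We must differentiate our velocity equation v(t) = -20·sin(4·t) 1 time. The derivative of velocity gives acceleration: a(t) = -80·cos(4·t). Using a(t) = -80·cos(4·t) and substituting t = 3*pi/8, we find a = 0.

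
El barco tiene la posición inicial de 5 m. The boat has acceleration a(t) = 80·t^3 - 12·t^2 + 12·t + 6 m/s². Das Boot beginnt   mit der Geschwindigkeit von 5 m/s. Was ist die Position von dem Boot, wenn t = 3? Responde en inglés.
To solve this, we need to take 2 antiderivatives of our acceleration equation a(t) = 80·t^3 - 12·t^2 + 12·t + 6. The antiderivative of acceleration is velocity. Using v(0) = 5, we get v(t) = 20·t^4 - 4·t^3 + 6·t^2 + 6·t + 5. Taking ∫v(t)dt and applying x(0) = 5, we find x(t) = 4·t^5 - t^4 + 2·t^3 + 3·t^2 + 5·t + 5. Using x(t) = 4·t^5 - t^4 + 2·t^3 + 3·t^2 + 5·t + 5 and substituting t = 3, we find x = 992.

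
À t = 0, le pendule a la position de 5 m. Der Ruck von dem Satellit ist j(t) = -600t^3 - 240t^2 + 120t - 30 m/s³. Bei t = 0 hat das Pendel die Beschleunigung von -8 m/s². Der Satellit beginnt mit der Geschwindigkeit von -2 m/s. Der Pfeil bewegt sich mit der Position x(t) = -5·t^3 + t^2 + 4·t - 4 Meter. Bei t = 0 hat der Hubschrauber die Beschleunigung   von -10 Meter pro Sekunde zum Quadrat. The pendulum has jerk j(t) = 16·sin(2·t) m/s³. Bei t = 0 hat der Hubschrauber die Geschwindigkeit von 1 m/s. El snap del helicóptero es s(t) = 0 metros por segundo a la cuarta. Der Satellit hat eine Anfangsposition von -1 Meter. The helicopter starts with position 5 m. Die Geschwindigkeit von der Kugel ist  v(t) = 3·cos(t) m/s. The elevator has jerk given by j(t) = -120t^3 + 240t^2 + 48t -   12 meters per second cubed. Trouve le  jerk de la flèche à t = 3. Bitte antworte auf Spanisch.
Partiendo de la posición x(t) = -5·t^3 + t^2 + 4·t - 4, tomamos 3 derivadas. La derivada de la posición da la velocidad: v(t) = -15·t^2 + 2·t + 4. Tomando d/dt de v(t), encontramos a(t) = 2 - 30·t. Derivando la aceleración, obtenemos la sacudida: j(t) = -30. Tenemos la sacudida j(t) = -30. Sustituyendo t = 3: j(3) = -30.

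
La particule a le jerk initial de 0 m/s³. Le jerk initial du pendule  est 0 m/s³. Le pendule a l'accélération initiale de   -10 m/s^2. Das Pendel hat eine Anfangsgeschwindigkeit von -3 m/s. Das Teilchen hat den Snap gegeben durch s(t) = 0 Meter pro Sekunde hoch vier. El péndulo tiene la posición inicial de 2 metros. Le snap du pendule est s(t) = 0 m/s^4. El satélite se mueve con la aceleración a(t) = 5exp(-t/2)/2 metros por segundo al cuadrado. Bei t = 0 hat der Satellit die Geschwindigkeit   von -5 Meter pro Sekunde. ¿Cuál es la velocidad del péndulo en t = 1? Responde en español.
Para resolver esto, necesitamos tomar 3 integrales de nuestra ecuación del snap s(t) = 0. La integral del snap es la sacudida. Usando j(0) = 0, obtenemos j(t) = 0. La integral de la sacudida es la aceleración. Usando a(0) = -10, obtenemos a(t) = -10. La antiderivada de la aceleración es la velocidad. Usando v(0) = -3, obtenemos v(t) = -10·t - 3. Tenemos la velocidad v(t) = -10·t - 3. Sustituyendo t = 1: v(1) = -13.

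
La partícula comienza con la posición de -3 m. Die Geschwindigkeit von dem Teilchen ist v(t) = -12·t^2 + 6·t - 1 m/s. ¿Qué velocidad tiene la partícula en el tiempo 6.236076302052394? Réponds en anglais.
From the given velocity equation v(t) = -12·t^2 + 6·t - 1, we substitute t = 6.236076302052394 to get v = -430.247313927919.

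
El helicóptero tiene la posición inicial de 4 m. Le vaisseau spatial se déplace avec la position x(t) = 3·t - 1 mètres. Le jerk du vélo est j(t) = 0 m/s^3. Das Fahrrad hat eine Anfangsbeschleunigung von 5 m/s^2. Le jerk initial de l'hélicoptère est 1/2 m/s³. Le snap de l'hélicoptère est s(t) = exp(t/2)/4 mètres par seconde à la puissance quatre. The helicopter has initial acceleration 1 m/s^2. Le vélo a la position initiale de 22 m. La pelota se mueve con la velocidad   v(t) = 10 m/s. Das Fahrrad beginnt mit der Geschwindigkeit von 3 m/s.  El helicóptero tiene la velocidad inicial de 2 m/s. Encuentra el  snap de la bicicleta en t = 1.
Debemos derivar nuestra ecuación de la sacudida j(t) = 0 1 vez. Tomando d/dt de j(t), encontramos s(t) = 0. Tenemos el snap s(t) = 0. Sustituyendo t = 1: s(1) = 0.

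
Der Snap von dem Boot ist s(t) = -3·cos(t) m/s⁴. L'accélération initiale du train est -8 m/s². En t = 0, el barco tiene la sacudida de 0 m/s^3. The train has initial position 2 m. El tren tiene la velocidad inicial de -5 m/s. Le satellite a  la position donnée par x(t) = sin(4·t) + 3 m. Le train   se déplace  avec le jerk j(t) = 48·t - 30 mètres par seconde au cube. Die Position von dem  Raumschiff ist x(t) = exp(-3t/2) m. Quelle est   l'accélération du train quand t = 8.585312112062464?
En partant du jerk j(t) = 48·t - 30, nous prenons 1 intégrale. En prenant ∫j(t)dt et en appliquant a(0) = -8, nous trouvons a(t) = 24·t^2 - 30·t - 8. Nous avons l'accélération a(t) = 24·t^2 - 30·t - 8. En substituant t = 8.585312112062464: a(8.585312112062464) = 1503.42265411476.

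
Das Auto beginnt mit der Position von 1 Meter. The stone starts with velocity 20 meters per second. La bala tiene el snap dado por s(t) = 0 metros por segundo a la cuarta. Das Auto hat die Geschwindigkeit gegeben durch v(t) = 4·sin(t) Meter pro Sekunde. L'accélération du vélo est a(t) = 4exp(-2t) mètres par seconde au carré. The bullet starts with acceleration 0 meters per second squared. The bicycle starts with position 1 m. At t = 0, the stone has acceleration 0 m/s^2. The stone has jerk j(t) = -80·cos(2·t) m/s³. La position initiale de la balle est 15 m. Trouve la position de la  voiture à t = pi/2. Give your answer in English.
We must find the integral of our velocity equation v(t) = 4·sin(t) 1 time. Integrating velocity and using the initial condition x(0) = 1, we get x(t) = 5 - 4·cos(t). We have position x(t) = 5 - 4·cos(t). Substituting t = pi/2: x(pi/2) = 5.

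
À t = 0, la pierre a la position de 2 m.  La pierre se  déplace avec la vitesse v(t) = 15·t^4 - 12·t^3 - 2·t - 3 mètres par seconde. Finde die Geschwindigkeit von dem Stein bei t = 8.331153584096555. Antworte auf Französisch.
De l'équation de la vitesse v(t) = 15·t^4 - 12·t^3 - 2·t - 3, nous substituons t = 8.331153584096555 pour obtenir v = 65303.6481122755.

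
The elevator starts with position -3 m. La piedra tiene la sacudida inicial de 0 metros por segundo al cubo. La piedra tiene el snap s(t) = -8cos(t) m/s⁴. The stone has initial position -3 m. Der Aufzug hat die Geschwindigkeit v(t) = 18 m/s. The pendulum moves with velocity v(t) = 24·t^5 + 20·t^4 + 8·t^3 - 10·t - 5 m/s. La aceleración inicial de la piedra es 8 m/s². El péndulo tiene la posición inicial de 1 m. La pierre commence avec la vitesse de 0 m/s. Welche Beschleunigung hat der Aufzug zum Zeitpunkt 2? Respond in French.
En partant de la vitesse v(t) = 18, nous prenons 1 dérivée. En prenant d/dt de v(t), nous trouvons a(t) = 0. Nous avons l'accélération a(t) = 0. En substituant t = 2: a(2) = 0.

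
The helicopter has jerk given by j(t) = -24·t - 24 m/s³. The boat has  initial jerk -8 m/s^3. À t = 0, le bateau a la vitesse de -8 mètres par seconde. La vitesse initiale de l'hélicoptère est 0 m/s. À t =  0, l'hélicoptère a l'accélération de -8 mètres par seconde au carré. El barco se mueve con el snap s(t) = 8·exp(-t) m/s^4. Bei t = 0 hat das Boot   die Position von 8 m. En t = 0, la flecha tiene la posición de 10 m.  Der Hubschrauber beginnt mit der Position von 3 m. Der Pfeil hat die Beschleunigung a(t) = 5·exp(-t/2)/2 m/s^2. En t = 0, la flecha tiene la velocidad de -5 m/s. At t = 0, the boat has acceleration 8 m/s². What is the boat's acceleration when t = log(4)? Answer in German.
Wir müssen unsere Gleichung für den Snap s(t) = 8·exp(-t) 2-mal integrieren. Durch Integration von dem Snap und Verwendung der Anfangsbedingung j(0) = -8, erhalten wir j(t) = -8·exp(-t). Das Integral von dem Ruck ist die Beschleunigung. Mit a(0) = 8 erhalten wir a(t) = 8·exp(-t). Wir haben die Beschleunigung a(t) = 8·exp(-t). Durch Einsetzen von t = log(4): a(log(4)) = 2.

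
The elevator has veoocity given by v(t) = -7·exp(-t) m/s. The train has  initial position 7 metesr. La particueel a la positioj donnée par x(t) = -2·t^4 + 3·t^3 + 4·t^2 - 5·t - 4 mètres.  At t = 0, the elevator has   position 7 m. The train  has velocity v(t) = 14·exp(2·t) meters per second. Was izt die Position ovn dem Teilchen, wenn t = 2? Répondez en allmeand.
Aus der Gleichung für die Position x(t) = -2·t^4 + 3·t^3 + 4·t^2 - 5·t - 4, setzen wir t = 2 ein und erhalten x = -6.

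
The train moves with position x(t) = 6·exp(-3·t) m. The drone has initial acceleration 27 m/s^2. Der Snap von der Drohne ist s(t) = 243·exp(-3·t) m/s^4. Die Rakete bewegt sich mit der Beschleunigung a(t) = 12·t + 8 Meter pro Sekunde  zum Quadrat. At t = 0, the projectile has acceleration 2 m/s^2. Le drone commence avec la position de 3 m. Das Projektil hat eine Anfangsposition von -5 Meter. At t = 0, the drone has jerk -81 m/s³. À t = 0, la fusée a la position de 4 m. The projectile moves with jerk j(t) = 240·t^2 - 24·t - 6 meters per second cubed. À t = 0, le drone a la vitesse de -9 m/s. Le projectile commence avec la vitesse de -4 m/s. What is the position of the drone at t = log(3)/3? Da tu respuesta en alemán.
Ausgehend von dem Snap s(t) = 243·exp(-3·t), nehmen wir 4 Stammfunktionen. Mit ∫s(t)dt und Anwendung von j(0) = -81, finden wir j(t) = -81·exp(-3·t). Die Stammfunktion von dem Ruck ist die Beschleunigung. Mit a(0) = 27 erhalten wir a(t) = 27·exp(-3·t). Die Stammfunktion von der Beschleunigung, mit v(0) = -9, ergibt die Geschwindigkeit: v(t) = -9·exp(-3·t). Die Stammfunktion von der Geschwindigkeit ist die Position. Mit x(0) = 3 erhalten wir x(t) = 3·exp(-3·t). Wir haben die Position x(t) = 3·exp(-3·t). Durch Einsetzen von t = log(3)/3: x(log(3)/3) = 1.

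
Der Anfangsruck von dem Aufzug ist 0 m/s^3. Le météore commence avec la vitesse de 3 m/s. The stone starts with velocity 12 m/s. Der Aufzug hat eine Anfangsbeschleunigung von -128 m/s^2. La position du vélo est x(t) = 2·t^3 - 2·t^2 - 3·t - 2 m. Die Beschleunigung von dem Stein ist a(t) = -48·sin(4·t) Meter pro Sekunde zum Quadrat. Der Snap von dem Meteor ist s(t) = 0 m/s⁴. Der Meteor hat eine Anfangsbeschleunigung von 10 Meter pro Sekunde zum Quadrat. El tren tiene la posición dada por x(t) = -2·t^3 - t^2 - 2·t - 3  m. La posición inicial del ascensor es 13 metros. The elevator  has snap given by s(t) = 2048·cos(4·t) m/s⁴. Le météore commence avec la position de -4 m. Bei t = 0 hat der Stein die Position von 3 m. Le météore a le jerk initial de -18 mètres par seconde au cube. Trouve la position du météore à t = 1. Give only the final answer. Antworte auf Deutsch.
Die Antwort ist 1.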